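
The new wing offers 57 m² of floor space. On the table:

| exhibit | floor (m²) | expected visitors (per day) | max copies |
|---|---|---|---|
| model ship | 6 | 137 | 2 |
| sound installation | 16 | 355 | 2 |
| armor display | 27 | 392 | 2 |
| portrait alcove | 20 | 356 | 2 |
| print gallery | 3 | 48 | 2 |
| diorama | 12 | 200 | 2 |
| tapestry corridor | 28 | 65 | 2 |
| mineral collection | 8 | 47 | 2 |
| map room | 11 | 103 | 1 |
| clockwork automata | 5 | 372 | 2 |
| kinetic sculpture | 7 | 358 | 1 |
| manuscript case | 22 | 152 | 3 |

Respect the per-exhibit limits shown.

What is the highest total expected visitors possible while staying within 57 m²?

Ranking by ratio (expected visitors/m²): clockwork automata 74.40, kinetic sculpture 51.14, model ship 22.83, sound installation 22.19.
A density-first pass picks 2×model ship + sound installation + diorama + 2×clockwork automata + kinetic sculpture — 1931 at 57 m².
Dropping model ship and diorama frees 18 m²; slotting in sound installation (16 m²) lifts the total to 1949 at 55 m².

1949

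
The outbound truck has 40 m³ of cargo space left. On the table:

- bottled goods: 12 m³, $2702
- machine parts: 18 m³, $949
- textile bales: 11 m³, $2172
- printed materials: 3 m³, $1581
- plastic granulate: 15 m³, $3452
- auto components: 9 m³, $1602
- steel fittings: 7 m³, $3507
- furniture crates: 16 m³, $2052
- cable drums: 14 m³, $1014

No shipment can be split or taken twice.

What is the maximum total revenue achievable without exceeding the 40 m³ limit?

11242

Bottled goods + printed materials + plastic granulate + steel fittings uses 37 of the 40 m³ and totals 11242.
The closest alternative, textile bales + printed materials + plastic granulate + steel fittings, reaches only 10712.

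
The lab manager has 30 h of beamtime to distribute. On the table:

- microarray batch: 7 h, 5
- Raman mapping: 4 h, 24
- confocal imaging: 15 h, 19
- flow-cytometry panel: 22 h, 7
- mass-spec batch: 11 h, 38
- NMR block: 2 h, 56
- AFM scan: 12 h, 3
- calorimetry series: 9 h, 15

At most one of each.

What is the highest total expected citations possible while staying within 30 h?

The ratio ordering already packs tightly: Raman mapping + mass-spec batch + NMR block + calorimetry series, 26 h, 133.
Nothing else within 30 h beats 133.

133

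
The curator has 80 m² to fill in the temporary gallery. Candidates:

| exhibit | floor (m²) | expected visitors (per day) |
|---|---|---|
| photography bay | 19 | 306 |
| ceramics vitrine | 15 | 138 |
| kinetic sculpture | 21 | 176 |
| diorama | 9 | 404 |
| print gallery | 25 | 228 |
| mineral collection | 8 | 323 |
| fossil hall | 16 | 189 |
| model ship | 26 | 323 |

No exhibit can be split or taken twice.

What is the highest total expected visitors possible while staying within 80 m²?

The ratio ordering already packs tightly: photography bay + diorama + mineral collection + fossil hall + model ship, 78 m², 1545.
The closest alternative, photography bay + ceramics vitrine + diorama + mineral collection + model ship, reaches only 1494.

1545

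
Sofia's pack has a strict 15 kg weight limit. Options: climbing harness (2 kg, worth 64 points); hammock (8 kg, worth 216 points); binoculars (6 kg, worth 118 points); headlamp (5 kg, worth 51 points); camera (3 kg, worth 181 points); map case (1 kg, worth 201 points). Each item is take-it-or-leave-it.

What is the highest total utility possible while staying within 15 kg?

By utility per kg: map case 201.00, camera 60.33, climbing harness 32.00, hammock 27.00 lead.
The ratio ordering already packs tightly: climbing harness + hammock + camera + map case, 14 kg, 662.
The spare 1 kg is too small for any remaining item, and no exchange beats 662.

662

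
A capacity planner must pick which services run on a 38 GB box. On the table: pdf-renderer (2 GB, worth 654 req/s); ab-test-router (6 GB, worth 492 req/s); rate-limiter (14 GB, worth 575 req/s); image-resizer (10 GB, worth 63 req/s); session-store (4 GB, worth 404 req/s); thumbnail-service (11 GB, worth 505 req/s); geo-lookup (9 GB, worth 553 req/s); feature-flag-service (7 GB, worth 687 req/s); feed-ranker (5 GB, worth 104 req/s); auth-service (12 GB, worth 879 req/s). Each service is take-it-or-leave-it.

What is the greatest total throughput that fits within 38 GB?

3265

Ranking by ratio (throughput/GB): pdf-renderer 327.00, session-store 101.00, feature-flag-service 98.14, ab-test-router 82.00.
Greedy by ratio would take pdf-renderer + ab-test-router + session-store + feature-flag-service + feed-ranker + auth-service: 36 GB used, total 3220.
The 9 GB tied up in session-store and feed-ranker is better spent on geo-lookup — total rises to 3265 (36 GB).
Next best is pdf-renderer + ab-test-router + session-store + feature-flag-service + feed-ranker + auth-service at 3220 (36 GB) — short by 45.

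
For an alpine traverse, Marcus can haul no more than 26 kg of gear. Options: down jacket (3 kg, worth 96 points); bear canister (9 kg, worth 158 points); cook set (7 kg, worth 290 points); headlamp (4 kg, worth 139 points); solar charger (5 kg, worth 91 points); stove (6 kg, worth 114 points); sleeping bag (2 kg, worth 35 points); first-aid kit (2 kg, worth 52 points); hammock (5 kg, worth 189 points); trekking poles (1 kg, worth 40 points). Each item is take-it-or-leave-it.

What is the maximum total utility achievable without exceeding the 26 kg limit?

868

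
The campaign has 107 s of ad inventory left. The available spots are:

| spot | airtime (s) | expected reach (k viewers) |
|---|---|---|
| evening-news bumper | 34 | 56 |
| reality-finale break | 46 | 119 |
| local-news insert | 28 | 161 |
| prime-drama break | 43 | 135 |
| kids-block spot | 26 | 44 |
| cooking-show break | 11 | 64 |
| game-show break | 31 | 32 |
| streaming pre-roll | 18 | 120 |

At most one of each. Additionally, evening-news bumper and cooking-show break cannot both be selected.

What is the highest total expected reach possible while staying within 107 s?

Taking local-news insert + prime-drama break + cooking-show break + streaming pre-roll: 100 s used, 480 in expected reach.

480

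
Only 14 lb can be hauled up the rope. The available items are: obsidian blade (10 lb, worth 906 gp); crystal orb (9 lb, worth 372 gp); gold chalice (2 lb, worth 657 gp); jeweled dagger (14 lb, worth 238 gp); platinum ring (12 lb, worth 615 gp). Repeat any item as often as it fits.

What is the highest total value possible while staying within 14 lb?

4599

Density check — gold chalice 328.50, obsidian blade 90.60, platinum ring 51.25, crystal orb 41.33 are the best per lb.
Best packing: 7×gold chalice — 14 lb, 4599 total.
No other feasible combination exceeds 4599.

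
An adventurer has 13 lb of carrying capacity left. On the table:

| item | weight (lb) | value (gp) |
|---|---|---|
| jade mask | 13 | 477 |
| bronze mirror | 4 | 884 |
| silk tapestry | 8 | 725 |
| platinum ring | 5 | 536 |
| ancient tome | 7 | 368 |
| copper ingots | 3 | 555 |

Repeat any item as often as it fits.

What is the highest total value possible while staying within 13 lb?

Best packing: 3×bronze mirror — 12 lb, 2652 total.
No other feasible combination exceeds 2652.

2652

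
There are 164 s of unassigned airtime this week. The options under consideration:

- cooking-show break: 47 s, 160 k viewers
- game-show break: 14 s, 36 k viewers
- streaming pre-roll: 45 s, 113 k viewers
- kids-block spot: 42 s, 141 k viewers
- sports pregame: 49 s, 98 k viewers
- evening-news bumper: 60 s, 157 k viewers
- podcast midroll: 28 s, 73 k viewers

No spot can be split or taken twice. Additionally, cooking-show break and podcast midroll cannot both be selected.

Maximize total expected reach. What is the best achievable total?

Density check — cooking-show break 3.40, kids-block spot 3.36, evening-news bumper 2.62 are the best per s.
Taking cooking-show break + game-show break + kids-block spot + evening-news bumper: 163 s used, 494 in expected reach.
An exhaustive check of the 128 subsets confirms 494.

494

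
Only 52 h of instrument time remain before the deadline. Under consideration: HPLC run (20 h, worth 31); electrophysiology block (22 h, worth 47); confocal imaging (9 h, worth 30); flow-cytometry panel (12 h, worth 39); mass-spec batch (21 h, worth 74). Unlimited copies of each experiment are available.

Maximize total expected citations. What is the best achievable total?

178

Taking confocal imaging + 2×mass-spec batch: 51 h used, 178 in expected citations.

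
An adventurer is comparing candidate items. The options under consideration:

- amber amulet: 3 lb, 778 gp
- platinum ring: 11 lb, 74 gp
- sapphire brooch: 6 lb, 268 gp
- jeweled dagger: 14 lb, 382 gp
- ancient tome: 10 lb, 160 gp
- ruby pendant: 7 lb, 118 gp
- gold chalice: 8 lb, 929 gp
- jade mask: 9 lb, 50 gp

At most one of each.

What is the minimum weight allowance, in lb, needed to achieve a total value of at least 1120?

11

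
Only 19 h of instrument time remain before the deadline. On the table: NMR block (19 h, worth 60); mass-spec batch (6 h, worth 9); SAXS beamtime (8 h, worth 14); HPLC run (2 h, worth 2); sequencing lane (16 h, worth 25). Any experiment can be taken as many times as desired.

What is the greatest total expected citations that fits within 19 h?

60

Best packing: NMR block — 19 h, 60 total.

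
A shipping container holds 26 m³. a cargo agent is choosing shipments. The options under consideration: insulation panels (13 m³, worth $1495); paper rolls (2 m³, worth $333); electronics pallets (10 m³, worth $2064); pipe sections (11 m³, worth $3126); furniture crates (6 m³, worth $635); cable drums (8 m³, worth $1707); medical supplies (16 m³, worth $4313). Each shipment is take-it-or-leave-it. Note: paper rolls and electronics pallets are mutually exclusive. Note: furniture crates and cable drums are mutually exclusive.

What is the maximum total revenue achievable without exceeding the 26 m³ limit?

6377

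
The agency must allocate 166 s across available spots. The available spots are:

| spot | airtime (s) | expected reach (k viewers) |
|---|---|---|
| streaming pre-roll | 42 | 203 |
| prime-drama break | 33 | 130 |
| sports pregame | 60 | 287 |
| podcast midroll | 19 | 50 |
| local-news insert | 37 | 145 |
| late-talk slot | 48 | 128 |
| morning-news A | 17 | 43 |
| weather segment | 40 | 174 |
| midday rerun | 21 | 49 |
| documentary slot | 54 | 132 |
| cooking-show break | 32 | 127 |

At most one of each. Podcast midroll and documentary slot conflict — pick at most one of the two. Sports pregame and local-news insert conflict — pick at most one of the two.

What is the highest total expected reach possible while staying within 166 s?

718

Greedy by ratio would take streaming pre-roll + sports pregame + podcast midroll + weather segment: 161 s used, total 714.
Dropping streaming pre-roll and podcast midroll frees 61 s; slotting in prime-drama break + cooking-show break (65 s) lifts the total to 718 at 165 s.
The closest alternative, streaming pre-roll + sports pregame + podcast midroll + weather segment, reaches only 714.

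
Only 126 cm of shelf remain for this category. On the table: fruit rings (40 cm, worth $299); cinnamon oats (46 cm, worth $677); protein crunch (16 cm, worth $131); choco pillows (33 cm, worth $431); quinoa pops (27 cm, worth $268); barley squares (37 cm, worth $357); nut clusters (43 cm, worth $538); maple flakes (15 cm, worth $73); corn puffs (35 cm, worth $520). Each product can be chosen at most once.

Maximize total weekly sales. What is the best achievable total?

1735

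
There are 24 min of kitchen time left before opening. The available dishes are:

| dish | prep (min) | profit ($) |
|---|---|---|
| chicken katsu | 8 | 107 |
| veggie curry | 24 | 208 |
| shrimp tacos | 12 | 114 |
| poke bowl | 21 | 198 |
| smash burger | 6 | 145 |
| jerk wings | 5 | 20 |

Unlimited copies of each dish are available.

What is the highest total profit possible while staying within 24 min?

580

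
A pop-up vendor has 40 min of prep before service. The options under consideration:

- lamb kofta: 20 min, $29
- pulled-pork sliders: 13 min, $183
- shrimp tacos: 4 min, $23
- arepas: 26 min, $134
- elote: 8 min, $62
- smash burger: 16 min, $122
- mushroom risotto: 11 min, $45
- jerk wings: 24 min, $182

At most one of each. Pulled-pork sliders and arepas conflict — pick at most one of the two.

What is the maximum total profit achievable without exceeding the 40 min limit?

367

Best packing: pulled-pork sliders + elote + smash burger — 37 min, 367 total.
Next best is pulled-pork sliders + jerk wings at 365 (37 min) — short by 2.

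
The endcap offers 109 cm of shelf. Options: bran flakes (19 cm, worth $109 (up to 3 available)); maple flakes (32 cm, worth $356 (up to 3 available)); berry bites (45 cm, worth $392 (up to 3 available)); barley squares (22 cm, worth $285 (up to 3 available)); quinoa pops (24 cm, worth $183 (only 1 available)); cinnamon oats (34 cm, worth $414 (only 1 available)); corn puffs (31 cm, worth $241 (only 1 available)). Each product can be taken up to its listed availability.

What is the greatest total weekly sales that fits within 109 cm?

The ratio heuristic lands on 3×barley squares + cinnamon oats (1269) but leaves 9 cm idle.
Replace barley squares and cinnamon oats with 2×maple flakes: the trade gains 13 net, giving 1282 at 108 cm.
No other feasible combination exceeds 1282.

1282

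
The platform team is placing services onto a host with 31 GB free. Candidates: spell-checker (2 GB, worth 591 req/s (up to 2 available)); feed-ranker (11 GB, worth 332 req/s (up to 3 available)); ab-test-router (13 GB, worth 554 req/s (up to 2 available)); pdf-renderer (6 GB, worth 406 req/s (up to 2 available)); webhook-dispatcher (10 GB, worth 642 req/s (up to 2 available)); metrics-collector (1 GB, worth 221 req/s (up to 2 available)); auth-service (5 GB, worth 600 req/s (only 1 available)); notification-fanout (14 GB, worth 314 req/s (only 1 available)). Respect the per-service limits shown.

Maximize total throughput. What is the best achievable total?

3508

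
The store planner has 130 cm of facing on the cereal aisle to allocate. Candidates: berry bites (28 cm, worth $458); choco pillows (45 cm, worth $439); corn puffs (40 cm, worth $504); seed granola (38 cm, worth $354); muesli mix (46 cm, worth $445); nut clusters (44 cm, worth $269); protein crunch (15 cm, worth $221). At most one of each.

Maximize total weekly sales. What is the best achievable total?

Taking the top-ratio products first gives berry bites + choco pillows + corn puffs + protein crunch for 1622 (128 cm).
Dropping choco pillows frees 45 cm; slotting in muesli mix (46 cm) lifts the total to 1628 at 129 cm.

1628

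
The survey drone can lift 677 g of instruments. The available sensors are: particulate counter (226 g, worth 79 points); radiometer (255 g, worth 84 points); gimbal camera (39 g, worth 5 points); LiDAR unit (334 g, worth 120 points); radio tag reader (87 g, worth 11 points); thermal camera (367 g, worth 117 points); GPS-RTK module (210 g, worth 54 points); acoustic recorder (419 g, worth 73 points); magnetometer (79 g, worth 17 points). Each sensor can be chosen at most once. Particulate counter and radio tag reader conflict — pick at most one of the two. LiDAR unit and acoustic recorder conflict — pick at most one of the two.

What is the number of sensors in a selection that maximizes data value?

3

The maximum data value within 677 g is 221.
For example radiometer + LiDAR unit + magnetometer achieves it, using 668 g.
All optima have 3 sensors.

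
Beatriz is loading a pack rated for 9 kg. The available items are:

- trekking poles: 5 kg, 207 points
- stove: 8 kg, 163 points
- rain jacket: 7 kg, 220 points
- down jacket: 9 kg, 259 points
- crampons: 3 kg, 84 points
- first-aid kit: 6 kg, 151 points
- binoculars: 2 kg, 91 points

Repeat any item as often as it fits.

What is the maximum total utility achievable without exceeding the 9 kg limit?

389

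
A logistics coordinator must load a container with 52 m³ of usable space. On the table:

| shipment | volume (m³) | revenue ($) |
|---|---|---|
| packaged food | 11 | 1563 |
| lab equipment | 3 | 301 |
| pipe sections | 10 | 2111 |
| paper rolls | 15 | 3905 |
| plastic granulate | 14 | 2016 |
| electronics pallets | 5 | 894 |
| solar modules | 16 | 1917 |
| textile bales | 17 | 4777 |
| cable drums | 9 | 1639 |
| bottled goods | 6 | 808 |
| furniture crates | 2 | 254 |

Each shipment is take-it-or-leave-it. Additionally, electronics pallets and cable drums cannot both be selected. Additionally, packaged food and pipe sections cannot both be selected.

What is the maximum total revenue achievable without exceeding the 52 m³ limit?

By revenue per m³: textile bales 281.00, paper rolls 260.33, pipe sections 211.10, cable drums 182.11 lead.
Pipe sections + paper rolls + textile bales + cable drums uses 51 of the 52 m³ and totals 12432.
Runner-up lab equipment + pipe sections + paper rolls + electronics pallets + textile bales + furniture crates tops out at 12242.

12432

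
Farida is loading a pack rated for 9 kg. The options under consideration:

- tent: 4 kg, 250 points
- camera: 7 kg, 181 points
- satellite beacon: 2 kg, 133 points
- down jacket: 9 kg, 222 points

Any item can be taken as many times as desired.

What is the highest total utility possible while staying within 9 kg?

532

Ranking by ratio (utility/kg): satellite beacon 66.50, tent 62.50, camera 25.86.
The ratio ordering already packs tightly: 4×satellite beacon, 8 kg, 532.
That's the maximum — no swap from here does better than 532.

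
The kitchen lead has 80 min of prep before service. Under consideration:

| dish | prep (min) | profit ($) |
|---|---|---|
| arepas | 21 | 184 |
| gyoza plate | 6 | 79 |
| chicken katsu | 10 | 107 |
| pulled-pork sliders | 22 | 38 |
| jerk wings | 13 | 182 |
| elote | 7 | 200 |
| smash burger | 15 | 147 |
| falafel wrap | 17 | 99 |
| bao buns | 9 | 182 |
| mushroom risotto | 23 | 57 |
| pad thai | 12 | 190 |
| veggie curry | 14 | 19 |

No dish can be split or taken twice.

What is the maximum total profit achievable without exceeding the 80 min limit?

Density check — elote 28.57, bao buns 20.22, pad thai 15.83, jerk wings 14.00 are the best per min.
The ratio heuristic lands on gyoza plate + chicken katsu + jerk wings + elote + smash burger + bao buns + pad thai (1087) but leaves 8 min idle.
Replace smash burger with arepas: the trade gains 37 net, giving 1124 at 78 min.

1124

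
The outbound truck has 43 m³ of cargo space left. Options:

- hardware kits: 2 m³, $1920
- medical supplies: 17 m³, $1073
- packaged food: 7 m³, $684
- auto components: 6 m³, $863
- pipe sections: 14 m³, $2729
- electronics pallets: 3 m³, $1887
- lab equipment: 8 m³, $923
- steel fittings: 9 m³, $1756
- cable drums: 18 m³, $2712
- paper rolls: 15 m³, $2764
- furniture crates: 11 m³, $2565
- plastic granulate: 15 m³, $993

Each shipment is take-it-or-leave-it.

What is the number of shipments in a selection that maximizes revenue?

5

Optimal total is 11056.
For example hardware kits + pipe sections + electronics pallets + steel fittings + paper rolls achieves it, using 43 m³.
Every optimal selection uses 5 shipments.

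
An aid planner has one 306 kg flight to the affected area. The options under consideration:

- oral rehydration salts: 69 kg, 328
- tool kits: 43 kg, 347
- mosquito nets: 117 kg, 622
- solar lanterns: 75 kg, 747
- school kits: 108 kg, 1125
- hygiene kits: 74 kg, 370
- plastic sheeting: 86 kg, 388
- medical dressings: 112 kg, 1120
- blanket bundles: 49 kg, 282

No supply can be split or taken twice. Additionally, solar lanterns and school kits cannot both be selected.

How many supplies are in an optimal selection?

3

Optimal total is 2633.
One optimal bundle: school kits + plastic sheeting + medical dressings (306 kg).
All optima have 3 supplies.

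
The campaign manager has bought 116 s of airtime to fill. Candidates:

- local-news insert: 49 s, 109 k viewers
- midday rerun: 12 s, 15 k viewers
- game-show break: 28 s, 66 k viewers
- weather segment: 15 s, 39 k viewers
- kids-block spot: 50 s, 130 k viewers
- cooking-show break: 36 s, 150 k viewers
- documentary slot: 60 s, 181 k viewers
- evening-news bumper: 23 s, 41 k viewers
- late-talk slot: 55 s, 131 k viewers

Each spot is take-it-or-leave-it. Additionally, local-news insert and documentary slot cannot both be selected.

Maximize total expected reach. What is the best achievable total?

The ratio ordering already packs tightly: weather segment + cooking-show break + documentary slot, 111 s, 370.
Runner-up game-show break + kids-block spot + cooking-show break tops out at 346.

370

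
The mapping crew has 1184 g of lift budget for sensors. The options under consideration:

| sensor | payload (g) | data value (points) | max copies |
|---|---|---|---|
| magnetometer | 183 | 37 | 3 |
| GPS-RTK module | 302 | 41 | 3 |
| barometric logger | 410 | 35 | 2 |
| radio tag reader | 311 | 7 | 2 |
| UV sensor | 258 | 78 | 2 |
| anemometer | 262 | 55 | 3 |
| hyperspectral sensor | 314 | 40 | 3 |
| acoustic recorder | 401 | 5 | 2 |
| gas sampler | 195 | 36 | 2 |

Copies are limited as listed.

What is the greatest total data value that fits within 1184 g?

285

Taking the top-ratio sensors first gives 2×UV sensor + 2×anemometer for 266 (1040 g).
Replace anemometer with 2×magnetometer: the trade gains 19 net, giving 285 at 1144 g.
The spare 40 g is too small for any remaining sensor, and no exchange beats 285.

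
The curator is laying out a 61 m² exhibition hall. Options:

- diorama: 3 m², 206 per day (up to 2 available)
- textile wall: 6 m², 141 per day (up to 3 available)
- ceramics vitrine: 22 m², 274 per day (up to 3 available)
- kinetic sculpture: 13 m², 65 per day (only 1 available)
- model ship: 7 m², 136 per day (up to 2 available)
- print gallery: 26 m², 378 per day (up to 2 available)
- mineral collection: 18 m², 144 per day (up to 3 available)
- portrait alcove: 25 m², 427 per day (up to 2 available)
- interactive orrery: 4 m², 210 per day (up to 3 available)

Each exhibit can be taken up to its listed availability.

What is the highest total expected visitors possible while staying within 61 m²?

A density-first pass picks 2×diorama + 3×textile wall + 2×model ship + 3×interactive orrery — 1737 at 50 m².
Replace 2×model ship with portrait alcove: the trade gains 155 net, giving 1892 at 61 m².
That's the maximum — no swap from here does better than 1892.

1892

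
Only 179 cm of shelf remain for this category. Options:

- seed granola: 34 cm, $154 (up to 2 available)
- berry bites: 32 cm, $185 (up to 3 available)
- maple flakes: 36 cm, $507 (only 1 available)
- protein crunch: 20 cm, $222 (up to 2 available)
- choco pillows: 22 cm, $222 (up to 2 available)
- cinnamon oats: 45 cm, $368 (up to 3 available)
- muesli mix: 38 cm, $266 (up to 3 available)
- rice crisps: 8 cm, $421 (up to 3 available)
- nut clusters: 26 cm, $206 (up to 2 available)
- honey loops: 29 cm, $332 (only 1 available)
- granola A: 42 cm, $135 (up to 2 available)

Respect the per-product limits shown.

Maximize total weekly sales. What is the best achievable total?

2990

Density check — rice crisps 52.62, maple flakes 14.08, honey loops 11.45 are the best per cm.
Taking maple flakes + 2×protein crunch + 2×choco pillows + 3×rice crisps + honey loops: 173 cm used, 2990 in weekly sales.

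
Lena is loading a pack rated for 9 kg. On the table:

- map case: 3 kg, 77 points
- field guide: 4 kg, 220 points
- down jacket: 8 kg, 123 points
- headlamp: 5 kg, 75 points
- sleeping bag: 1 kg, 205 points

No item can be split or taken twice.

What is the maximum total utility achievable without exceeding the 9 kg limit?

502

By utility per kg: sleeping bag 205.00, field guide 55.00, map case 25.67, down jacket 15.38 lead.
Map case + field guide + sleeping bag uses 8 of the 9 kg and totals 502.
The closest alternative, field guide + sleeping bag, reaches only 425.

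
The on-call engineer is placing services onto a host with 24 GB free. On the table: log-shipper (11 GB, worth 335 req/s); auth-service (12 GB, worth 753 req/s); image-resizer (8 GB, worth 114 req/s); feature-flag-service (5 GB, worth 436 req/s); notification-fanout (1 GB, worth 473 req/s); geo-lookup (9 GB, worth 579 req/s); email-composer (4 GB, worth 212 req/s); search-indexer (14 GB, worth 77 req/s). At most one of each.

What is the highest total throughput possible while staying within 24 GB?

1874

A density-first pass picks feature-flag-service + notification-fanout + geo-lookup + email-composer — 1700 at 19 GB.
The 9 GB tied up in geo-lookup is better spent on auth-service — total rises to 1874 (22 GB).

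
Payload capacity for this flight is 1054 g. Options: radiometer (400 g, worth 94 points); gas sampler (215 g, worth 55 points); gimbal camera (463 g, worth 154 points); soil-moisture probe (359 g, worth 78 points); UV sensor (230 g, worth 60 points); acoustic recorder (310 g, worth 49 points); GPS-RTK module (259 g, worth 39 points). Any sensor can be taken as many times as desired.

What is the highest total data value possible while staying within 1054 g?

2×gimbal camera uses 926 of the 1054 g and totals 308.

308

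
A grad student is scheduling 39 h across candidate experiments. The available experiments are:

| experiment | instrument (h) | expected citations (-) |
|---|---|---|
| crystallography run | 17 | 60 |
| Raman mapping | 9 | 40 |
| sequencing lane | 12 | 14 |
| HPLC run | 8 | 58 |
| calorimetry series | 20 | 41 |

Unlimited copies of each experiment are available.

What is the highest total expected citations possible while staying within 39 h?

Taking 4×HPLC run: 32 h used, 232 in expected citations.

232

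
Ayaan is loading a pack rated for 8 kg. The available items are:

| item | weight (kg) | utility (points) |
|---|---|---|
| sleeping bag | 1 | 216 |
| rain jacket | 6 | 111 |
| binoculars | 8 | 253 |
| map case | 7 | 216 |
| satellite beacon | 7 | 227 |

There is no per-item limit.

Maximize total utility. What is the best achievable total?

By utility per kg: sleeping bag 216.00, satellite beacon 32.43, binoculars 31.62, map case 30.86 lead.
Taking 8×sleeping bag: 8 kg used, 1728 in utility.
Nothing else within 8 kg beats 1728.

1728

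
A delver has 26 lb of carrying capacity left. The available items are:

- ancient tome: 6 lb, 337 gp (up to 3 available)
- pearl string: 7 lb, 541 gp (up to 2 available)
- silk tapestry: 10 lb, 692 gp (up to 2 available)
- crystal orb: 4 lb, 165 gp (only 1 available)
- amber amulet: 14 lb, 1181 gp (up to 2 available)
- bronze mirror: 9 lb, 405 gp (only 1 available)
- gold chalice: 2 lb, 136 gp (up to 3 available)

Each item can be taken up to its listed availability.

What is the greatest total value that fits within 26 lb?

2009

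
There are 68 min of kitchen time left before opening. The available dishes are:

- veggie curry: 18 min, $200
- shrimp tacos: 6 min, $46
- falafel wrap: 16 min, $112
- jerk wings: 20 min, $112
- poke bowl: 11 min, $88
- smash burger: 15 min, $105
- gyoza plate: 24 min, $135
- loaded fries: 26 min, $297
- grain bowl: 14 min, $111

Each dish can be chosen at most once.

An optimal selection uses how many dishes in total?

The maximum profit within 68 min is 655.
One optimal bundle: veggie curry + shrimp tacos + falafel wrap + loaded fries (66 min).
Any selection reaching 655 contains exactly 4 dishes.

4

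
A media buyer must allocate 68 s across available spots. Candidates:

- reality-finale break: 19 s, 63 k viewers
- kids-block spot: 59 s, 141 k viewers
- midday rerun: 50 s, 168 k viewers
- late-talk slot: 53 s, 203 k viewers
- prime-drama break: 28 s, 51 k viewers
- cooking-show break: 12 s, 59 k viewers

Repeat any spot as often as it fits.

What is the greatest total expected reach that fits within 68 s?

299

Ranking by ratio (expected reach/s): cooking-show break 4.92, late-talk slot 3.83, midday rerun 3.36.
Filling by ratio: 5×cooking-show break for 295, with 8 s left unused.
The 12 s tied up in cooking-show break is better spent on reality-finale break — total rises to 299 (67 s).
Every other selection either busts 68 s or fails to beat 299.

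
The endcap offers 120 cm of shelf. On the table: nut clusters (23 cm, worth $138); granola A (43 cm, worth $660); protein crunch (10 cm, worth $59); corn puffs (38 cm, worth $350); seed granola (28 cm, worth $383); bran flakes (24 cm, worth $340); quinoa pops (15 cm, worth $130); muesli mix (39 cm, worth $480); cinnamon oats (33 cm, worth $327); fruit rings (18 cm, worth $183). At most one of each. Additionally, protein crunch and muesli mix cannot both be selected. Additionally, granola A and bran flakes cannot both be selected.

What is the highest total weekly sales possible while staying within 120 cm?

1523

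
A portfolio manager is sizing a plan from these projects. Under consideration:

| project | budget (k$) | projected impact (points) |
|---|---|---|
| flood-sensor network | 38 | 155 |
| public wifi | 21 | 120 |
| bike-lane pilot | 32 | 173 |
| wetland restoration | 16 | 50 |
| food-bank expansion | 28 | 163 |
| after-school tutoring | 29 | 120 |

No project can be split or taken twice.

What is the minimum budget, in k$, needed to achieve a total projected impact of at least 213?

44

Minimise k$ subject to total projected impact ≥ 213.
Taking wetland restoration + food-bank expansion gives 213 (≥ 213) for 44 k$.
Below 44 k$ the best achievable stays under 213.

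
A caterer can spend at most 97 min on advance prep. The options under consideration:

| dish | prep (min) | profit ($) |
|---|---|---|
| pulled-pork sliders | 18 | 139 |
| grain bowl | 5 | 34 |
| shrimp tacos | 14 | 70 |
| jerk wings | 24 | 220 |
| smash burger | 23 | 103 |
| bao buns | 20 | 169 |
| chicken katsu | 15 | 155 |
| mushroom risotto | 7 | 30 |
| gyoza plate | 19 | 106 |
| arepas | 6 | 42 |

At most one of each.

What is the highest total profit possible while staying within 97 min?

Taking the top-ratio dishes first gives pulled-pork sliders + grain bowl + jerk wings + bao buns + chicken katsu + mushroom risotto + arepas for 789 (95 min).
The 12 min tied up in grain bowl and mushroom risotto is better spent on shrimp tacos — total rises to 795 (97 min).

795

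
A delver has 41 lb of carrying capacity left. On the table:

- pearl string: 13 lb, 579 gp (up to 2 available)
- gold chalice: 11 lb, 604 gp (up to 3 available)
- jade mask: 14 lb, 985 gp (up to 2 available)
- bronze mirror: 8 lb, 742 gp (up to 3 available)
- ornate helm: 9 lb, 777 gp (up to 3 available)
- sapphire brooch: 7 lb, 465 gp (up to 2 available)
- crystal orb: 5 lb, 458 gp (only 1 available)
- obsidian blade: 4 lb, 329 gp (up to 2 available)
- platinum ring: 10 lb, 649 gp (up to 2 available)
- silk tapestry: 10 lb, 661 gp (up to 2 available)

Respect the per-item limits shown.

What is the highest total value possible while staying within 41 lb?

Density check — bronze mirror 92.75, crystal orb 91.60, ornate helm 86.33, obsidian blade 82.25 are the best per lb.
The ratio heuristic lands on 3×bronze mirror + ornate helm + crystal orb (3461) but leaves 3 lb idle.
The 5 lb tied up in crystal orb is better spent on 2×obsidian blade — total rises to 3661 (41 lb).
Every other selection either busts 41 lb or exceeds an availability limit or fails to beat 3661.

3661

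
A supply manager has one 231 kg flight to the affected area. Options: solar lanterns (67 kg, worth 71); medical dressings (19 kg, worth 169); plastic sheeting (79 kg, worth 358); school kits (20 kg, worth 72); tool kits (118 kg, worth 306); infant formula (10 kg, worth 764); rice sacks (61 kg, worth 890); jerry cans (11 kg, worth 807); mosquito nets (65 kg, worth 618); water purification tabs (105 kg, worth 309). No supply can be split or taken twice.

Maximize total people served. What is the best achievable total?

By people served per kg: infant formula 76.40, jerry cans 73.36, rice sacks 14.59, mosquito nets 9.51 lead.
The ratio heuristic lands on medical dressings + school kits + infant formula + rice sacks + jerry cans + mosquito nets (3320) but leaves 45 kg idle.
Replace medical dressings and school kits with plastic sheeting: the trade gains 117 net, giving 3437 at 226 kg.

3437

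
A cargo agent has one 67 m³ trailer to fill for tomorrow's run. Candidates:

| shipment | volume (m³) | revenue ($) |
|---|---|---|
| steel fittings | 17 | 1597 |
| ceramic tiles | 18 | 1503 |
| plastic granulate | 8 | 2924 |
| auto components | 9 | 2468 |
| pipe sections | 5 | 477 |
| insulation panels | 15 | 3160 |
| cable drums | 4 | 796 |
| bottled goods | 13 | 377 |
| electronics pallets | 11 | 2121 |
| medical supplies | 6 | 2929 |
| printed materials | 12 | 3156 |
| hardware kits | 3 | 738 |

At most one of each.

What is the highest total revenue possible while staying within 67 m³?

17554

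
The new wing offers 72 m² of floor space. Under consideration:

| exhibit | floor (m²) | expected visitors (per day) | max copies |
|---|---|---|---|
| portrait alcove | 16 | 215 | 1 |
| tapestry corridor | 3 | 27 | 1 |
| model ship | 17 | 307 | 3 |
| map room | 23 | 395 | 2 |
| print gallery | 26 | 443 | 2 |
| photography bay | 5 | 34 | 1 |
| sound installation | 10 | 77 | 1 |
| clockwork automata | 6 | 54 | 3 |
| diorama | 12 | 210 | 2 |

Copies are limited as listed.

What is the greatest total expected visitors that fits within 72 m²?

1267

Density check — model ship 18.06, diorama 17.50, map room 17.17 are the best per m².
Taking the top-ratio exhibits first gives tapestry corridor + 3×model ship + clockwork automata + diorama for 1212 (72 m²).
Replace tapestry corridor and model ship and clockwork automata with print gallery: the trade gains 55 net, giving 1267 at 72 m².
Every other selection either busts 72 m² or exceeds an availability limit or fails to beat 1267.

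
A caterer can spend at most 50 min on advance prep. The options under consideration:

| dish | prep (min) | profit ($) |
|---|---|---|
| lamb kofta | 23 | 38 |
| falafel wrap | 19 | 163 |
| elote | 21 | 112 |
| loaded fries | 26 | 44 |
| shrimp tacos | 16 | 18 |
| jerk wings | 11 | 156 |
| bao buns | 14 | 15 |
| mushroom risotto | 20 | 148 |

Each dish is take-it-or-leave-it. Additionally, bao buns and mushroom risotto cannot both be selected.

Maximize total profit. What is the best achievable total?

467

Falafel wrap + jerk wings + mushroom risotto uses 50 of the 50 min and totals 467.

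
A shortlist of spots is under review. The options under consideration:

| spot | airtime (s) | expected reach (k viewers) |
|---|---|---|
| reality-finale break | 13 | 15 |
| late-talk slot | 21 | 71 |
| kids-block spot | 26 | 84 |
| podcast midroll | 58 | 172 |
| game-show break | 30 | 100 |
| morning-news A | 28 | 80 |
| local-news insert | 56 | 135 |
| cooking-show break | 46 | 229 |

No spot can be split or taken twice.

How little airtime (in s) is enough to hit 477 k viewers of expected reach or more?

Look for the lowest-airtime combination reaching 477.
late-talk slot + kids-block spot + game-show break + cooking-show break reaches 484 using 123 s.
Below 123 s the best achievable stays under 477.

123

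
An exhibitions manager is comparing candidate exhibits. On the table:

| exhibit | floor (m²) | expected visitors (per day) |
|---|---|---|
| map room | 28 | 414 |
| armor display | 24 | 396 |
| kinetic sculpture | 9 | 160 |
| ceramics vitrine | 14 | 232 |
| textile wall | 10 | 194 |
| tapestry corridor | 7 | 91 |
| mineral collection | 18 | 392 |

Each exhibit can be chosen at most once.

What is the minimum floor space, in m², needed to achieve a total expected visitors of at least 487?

Look for the lowest-floor combination reaching 487.
kinetic sculpture + mineral collection: 552 expected visitors at 27 m².
Any bundle with less than 27 m² falls short of 487.

27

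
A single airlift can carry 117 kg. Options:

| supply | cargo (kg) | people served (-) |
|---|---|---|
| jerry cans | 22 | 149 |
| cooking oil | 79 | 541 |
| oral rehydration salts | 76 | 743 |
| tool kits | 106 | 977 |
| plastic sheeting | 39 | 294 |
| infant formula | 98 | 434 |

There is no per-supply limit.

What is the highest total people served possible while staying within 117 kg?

Taking oral rehydration salts + plastic sheeting: 115 kg used, 1037 in people served.
That's the maximum — no swap from here does better than 1037.

1037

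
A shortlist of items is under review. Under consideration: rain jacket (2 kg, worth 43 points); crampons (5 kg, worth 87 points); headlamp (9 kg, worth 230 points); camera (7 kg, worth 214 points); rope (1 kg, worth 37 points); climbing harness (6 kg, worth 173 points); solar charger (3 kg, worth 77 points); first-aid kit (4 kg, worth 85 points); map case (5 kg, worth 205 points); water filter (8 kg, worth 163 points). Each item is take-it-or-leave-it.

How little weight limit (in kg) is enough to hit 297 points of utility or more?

9

Need the lightest bundle worth ≥ 297.
rope + solar charger + map case reaches 319 using 9 kg.
No combination under 9 kg hits 297.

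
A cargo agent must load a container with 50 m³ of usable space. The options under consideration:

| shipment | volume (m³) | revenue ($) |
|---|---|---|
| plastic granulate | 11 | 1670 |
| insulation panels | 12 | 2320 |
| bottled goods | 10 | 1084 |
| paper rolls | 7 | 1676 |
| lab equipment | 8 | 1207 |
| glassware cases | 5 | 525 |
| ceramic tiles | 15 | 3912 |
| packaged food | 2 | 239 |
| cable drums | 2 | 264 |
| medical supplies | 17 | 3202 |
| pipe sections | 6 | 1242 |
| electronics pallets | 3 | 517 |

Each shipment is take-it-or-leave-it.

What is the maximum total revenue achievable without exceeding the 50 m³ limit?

Taking the top-ratio shipments first gives insulation panels + paper rolls + ceramic tiles + packaged food + cable drums + pipe sections + electronics pallets for 10170 (47 m³).
Replace insulation panels and packaged food with medical supplies: the trade gains 643 net, giving 10813 at 50 m³.
No other feasible combination exceeds 10813.

10813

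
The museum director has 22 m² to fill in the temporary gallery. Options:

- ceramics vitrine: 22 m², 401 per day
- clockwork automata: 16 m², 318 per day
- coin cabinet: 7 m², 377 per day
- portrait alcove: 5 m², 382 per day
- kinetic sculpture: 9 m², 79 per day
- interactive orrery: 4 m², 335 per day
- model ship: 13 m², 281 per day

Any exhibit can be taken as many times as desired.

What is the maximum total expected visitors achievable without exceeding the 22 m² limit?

1769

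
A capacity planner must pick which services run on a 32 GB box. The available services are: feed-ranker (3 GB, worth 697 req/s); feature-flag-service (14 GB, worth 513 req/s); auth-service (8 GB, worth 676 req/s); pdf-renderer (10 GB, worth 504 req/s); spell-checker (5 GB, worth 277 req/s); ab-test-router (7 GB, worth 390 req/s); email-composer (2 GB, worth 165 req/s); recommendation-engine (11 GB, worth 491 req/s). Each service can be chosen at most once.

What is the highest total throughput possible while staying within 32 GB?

2432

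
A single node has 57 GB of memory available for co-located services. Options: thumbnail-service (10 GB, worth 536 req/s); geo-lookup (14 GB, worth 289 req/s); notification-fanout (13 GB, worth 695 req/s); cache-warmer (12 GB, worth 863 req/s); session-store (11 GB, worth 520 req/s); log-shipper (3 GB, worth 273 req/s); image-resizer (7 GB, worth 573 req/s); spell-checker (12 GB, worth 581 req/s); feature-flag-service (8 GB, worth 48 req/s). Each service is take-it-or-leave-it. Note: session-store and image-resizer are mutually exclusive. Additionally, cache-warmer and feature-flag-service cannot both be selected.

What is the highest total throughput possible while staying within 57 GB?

Ranking by ratio (throughput/GB): log-shipper 91.00, image-resizer 81.86, cache-warmer 71.92, thumbnail-service 53.60.
Taking thumbnail-service + notification-fanout + cache-warmer + log-shipper + image-resizer + spell-checker: 57 GB used, 3521 in throughput.
Every other selection either busts 57 GB or breaks a pairing rule or fails to beat 3521.

3521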